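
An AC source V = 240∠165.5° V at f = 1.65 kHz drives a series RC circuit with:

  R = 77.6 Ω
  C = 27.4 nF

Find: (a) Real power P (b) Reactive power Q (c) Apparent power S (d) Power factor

Step 1 — Angular frequency: ω = 2π·f = 2π·1650 = 1.037e+04 rad/s.
Step 2 — Component impedances:
  R: Z = R = 77.6 Ω
  C: Z = 1/(jωC) = -j/(ω·C) = 0 - j3520 Ω
Step 3 — Series combination: Z_total = R + C = 77.6 - j3520 Ω = 3521∠-88.7° Ω.
Step 4 — Source phasor: V = 240∠165.5° V = -232.4 + j60.09 V.
Step 5 — Current: I = V / Z = -0.01852 - j0.0656 A = 0.06816∠-105.8° A.
Step 6 — Complex power: S = V·I* = 0.3605 - j16.35 VA.
Step 7 — Real power: P = Re(S) = 0.3605 W.
Step 8 — Reactive power: Q = Im(S) = -16.35 VAR.
Step 9 — Apparent power: |S| = 16.36 VA.
Step 10 — Power factor: PF = P/|S| = 0.02204 (leading).

(a) P = 0.3605 W  (b) Q = -16.35 VAR  (c) S = 16.36 VA  (d) PF = 0.02204 (leading)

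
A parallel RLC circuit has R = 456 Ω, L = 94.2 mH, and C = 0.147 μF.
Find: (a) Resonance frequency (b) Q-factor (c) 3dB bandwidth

Step 1 — Resonance: ω₀ = 1/√(LC) = 1/√(0.0942·1.47e-07) = 8498 rad/s.
Step 2 — f₀ = ω₀/(2π) = 1352 Hz.
Step 3 — Parallel Q: Q = R/(ω₀L) = 456/(8498·0.0942) = 0.5696.
Step 4 — Bandwidth: Δω = ω₀/Q = 1.492e+04 rad/s; BW = Δω/(2π) = 2374 Hz.

(a) f₀ = 1352 Hz  (b) Q = 0.5696  (c) BW = 2374 Hz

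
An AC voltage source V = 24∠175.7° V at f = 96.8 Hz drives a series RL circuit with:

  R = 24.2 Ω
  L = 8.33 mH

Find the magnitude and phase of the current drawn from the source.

Step 1 — Angular frequency: ω = 2π·f = 2π·96.8 = 608.2 rad/s.
Step 2 — Component impedances:
  R: Z = R = 24.2 Ω
  L: Z = jωL = j·608.2·0.00833 = 0 + j5.066 Ω
Step 3 — Series combination: Z_total = R + L = 24.2 + j5.066 Ω = 24.72∠11.8° Ω.
Step 4 — Source phasor: V = 24∠175.7° V = -23.93 + j1.799 V.
Step 5 — Ohm's law: I = V / Z_total = (-23.93 + j1.799) / (24.2 + j5.066) = -0.9325 + j0.2696 A.
Step 6 — Convert to polar: |I| = 0.9707 A, ∠I = 163.9°.

I = 0.9707∠163.9° A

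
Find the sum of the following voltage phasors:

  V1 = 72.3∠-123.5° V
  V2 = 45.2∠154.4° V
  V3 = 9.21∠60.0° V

Step 1 — Convert each phasor to rectangular form:
  V1 = 72.3·(cos(-123.5°) + j·sin(-123.5°)) = -39.91 - j60.29 V
  V2 = 45.2·(cos(154.4°) + j·sin(154.4°)) = -40.76 + j19.53 V
  V3 = 9.21·(cos(60.0°) + j·sin(60.0°)) = 4.605 + j7.976 V
Step 2 — Sum components: V_total = -76.06 - j32.78 V.
Step 3 — Convert to polar: |V_total| = 82.83 V, ∠V_total = -156.7°.

V_total = 82.83∠-156.7° V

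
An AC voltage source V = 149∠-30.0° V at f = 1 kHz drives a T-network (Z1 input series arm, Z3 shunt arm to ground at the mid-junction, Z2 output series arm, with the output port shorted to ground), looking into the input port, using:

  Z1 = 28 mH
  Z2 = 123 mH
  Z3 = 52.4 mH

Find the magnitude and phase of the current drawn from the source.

Step 1 — Angular frequency: ω = 2π·f = 2π·1000 = 6283 rad/s.
Step 2 — Component impedances:
  Z1: Z = jωL = j·6283·0.028 = 0 + j175.9 Ω
  Z2: Z = jωL = j·6283·0.123 = 0 + j772.8 Ω
  Z3: Z = jωL = j·6283·0.0524 = 0 + j329.2 Ω
Step 3 — With the output port shorted to ground, the output series arm Z2 runs from the junction to ground; the shunt arm Z3 also runs from the junction to ground. They appear in parallel: Z3 || Z2 = 0 + j230.9 Ω.
Step 4 — Series with input arm Z1: Z_in = Z1 + (Z3 || Z2) = 0 + j406.8 Ω = 406.8∠90.0° Ω.
Step 5 — Source phasor: V = 149∠-30.0° V = 129 - j74.5 V.
Step 6 — Ohm's law: I = V / Z_total = (129 - j74.5) / (0 + j406.8) = -0.1831 - j0.3172 A.
Step 7 — Convert to polar: |I| = 0.3663 A, ∠I = -120.0°.

I = 0.3663∠-120.0° A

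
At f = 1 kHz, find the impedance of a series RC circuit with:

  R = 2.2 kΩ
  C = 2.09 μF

Step 1 — Angular frequency: ω = 2π·f = 2π·1000 = 6283 rad/s.
Step 2 — Component impedances:
  R: Z = R = 2200 Ω
  C: Z = 1/(jωC) = -j/(ω·C) = 0 - j76.15 Ω
Step 3 — Series combination: Z_total = R + C = 2200 - j76.15 Ω = 2201∠-2.0° Ω.

Z = 2200 - j76.15 Ω = 2201∠-2.0° Ω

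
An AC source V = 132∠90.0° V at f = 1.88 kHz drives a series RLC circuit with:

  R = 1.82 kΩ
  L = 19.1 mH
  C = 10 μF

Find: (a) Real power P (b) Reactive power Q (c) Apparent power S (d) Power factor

Step 1 — Angular frequency: ω = 2π·f = 2π·1880 = 1.181e+04 rad/s.
Step 2 — Component impedances:
  R: Z = R = 1820 Ω
  L: Z = jωL = j·1.181e+04·0.0191 = 0 + j225.6 Ω
  C: Z = 1/(jωC) = -j/(ω·C) = 0 - j8.466 Ω
Step 3 — Series combination: Z_total = R + L + C = 1820 + j217.2 Ω = 1833∠6.8° Ω.
Step 4 — Source phasor: V = 132∠90.0° V = 0 + j132 V.
Step 5 — Current: I = V / Z = 0.008532 + j0.07151 A = 0.07202∠83.2° A.
Step 6 — Complex power: S = V·I* = 9.439 + j1.126 VA.
Step 7 — Real power: P = Re(S) = 9.439 W.
Step 8 — Reactive power: Q = Im(S) = 1.126 VAR.
Step 9 — Apparent power: |S| = 9.506 VA.
Step 10 — Power factor: PF = P/|S| = 0.993 (lagging).

(a) P = 9.439 W  (b) Q = 1.126 VAR  (c) S = 9.506 VA  (d) PF = 0.993 (lagging)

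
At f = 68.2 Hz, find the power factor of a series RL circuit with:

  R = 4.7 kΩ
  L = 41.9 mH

Step 1 — Angular frequency: ω = 2π·f = 2π·68.2 = 428.5 rad/s.
Step 2 — Component impedances:
  R: Z = R = 4700 Ω
  L: Z = jωL = j·428.5·0.0419 = 0 + j17.95 Ω
Step 3 — Series combination: Z_total = R + L = 4700 + j17.95 Ω = 4700∠0.2° Ω.
Step 4 — Power factor: PF = cos(φ) = Re(Z)/|Z| = 4700/4700 = 1.
Step 5 — Type: Im(Z) = 17.95 ⇒ lagging (phase φ = 0.2°).

PF = 1 (lagging, φ = 0.2°)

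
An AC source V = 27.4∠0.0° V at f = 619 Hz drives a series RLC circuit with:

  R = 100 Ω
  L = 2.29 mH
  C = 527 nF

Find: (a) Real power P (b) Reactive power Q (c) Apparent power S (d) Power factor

Step 1 — Angular frequency: ω = 2π·f = 2π·619 = 3889 rad/s.
Step 2 — Component impedances:
  R: Z = R = 100 Ω
  L: Z = jωL = j·3889·0.00229 = 0 + j8.906 Ω
  C: Z = 1/(jωC) = -j/(ω·C) = 0 - j487.9 Ω
Step 3 — Series combination: Z_total = R + L + C = 100 - j479 Ω = 489.3∠-78.2° Ω.
Step 4 — Source phasor: V = 27.4∠0.0° V = 27.4 V.
Step 5 — Current: I = V / Z = 0.01144 + j0.05482 A = 0.056∠78.2° A.
Step 6 — Complex power: S = V·I* = 0.3136 - j1.502 VA.
Step 7 — Real power: P = Re(S) = 0.3136 W.
Step 8 — Reactive power: Q = Im(S) = -1.502 VAR.
Step 9 — Apparent power: |S| = 1.534 VA.
Step 10 — Power factor: PF = P/|S| = 0.2044 (leading).

(a) P = 0.3136 W  (b) Q = -1.502 VAR  (c) S = 1.534 VA  (d) PF = 0.2044 (leading)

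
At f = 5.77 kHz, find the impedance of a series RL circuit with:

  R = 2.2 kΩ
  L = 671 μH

Step 1 — Angular frequency: ω = 2π·f = 2π·5770 = 3.625e+04 rad/s.
Step 2 — Component impedances:
  R: Z = R = 2200 Ω
  L: Z = jωL = j·3.625e+04·0.000671 = 0 + j24.33 Ω
Step 3 — Series combination: Z_total = R + L = 2200 + j24.33 Ω = 2200∠0.6° Ω.

Z = 2200 + j24.33 Ω = 2200∠0.6° Ω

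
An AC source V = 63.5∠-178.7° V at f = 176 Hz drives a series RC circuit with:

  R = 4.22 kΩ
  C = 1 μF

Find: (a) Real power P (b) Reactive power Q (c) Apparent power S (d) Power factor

Step 1 — Angular frequency: ω = 2π·f = 2π·176 = 1106 rad/s.
Step 2 — Component impedances:
  R: Z = R = 4220 Ω
  C: Z = 1/(jωC) = -j/(ω·C) = 0 - j904.3 Ω
Step 3 — Series combination: Z_total = R + C = 4220 - j904.3 Ω = 4316∠-12.1° Ω.
Step 4 — Source phasor: V = 63.5∠-178.7° V = -63.48 - j1.441 V.
Step 5 — Current: I = V / Z = -0.01431 - j0.003408 A = 0.01471∠-166.6° A.
Step 6 — Complex power: S = V·I* = 0.9136 - j0.1958 VA.
Step 7 — Real power: P = Re(S) = 0.9136 W.
Step 8 — Reactive power: Q = Im(S) = -0.1958 VAR.
Step 9 — Apparent power: |S| = 0.9343 VA.
Step 10 — Power factor: PF = P/|S| = 0.9778 (leading).

(a) P = 0.9136 W  (b) Q = -0.1958 VAR  (c) S = 0.9343 VA  (d) PF = 0.9778 (leading)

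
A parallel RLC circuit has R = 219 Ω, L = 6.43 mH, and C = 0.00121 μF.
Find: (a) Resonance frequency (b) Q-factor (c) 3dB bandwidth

Step 1 — Resonance: ω₀ = 1/√(LC) = 1/√(0.00643·1.21e-09) = 3.585e+05 rad/s.
Step 2 — f₀ = ω₀/(2π) = 5.706e+04 Hz.
Step 3 — Parallel Q: Q = R/(ω₀L) = 219/(3.585e+05·0.00643) = 0.095.
Step 4 — Bandwidth: Δω = ω₀/Q = 3.774e+06 rad/s; BW = Δω/(2π) = 6.006e+05 Hz.

(a) f₀ = 5.706e+04 Hz  (b) Q = 0.095  (c) BW = 6.006e+05 Hz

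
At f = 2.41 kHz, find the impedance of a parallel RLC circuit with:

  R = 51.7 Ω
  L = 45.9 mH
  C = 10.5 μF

Step 1 — Angular frequency: ω = 2π·f = 2π·2410 = 1.514e+04 rad/s.
Step 2 — Component impedances:
  R: Z = R = 51.7 Ω
  L: Z = jωL = j·1.514e+04·0.0459 = 0 + j695 Ω
  C: Z = 1/(jωC) = -j/(ω·C) = 0 - j6.289 Ω
Step 3 — Parallel combination: 1/Z_total = 1/R + 1/L + 1/C; Z_total = 0.7676 - j6.253 Ω = 6.3∠-83.0° Ω.

Z = 0.7676 - j6.253 Ω = 6.3∠-83.0° Ω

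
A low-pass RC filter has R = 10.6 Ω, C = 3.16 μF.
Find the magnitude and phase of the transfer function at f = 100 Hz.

Step 1 — Angular frequency: ω = 2π·100 = 628.3 rad/s.
Step 2 — Transfer function: H(jω) = 1/(1 + jωRC).
Step 3 — Denominator: 1 + jωRC = 1 + j·628.3·10.6·3.16e-06 = 1 + j0.02105.
Step 4 — H = 0.9996 - j0.02104.
Step 5 — Magnitude: |H| = 0.9998 (-0.0 dB); phase: φ = -1.2°.

|H| = 0.9998 (-0.0 dB), φ = -1.2°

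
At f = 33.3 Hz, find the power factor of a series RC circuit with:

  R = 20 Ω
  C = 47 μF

Step 1 — Angular frequency: ω = 2π·f = 2π·33.3 = 209.2 rad/s.
Step 2 — Component impedances:
  R: Z = R = 20 Ω
  C: Z = 1/(jωC) = -j/(ω·C) = 0 - j101.7 Ω
Step 3 — Series combination: Z_total = R + C = 20 - j101.7 Ω = 103.6∠-78.9° Ω.
Step 4 — Power factor: PF = cos(φ) = Re(Z)/|Z| = 20/103.64 = 0.193.
Step 5 — Type: Im(Z) = -101.7 ⇒ leading (phase φ = -78.9°).

PF = 0.193 (leading, φ = -78.9°)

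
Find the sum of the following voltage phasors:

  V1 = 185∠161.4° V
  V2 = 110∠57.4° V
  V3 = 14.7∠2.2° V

Step 1 — Convert each phasor to rectangular form:
  V1 = 185·(cos(161.4°) + j·sin(161.4°)) = -175.3 + j59.01 V
  V2 = 110·(cos(57.4°) + j·sin(57.4°)) = 59.26 + j92.67 V
  V3 = 14.7·(cos(2.2°) + j·sin(2.2°)) = 14.69 + j0.5643 V
Step 2 — Sum components: V_total = -101.4 + j152.2 V.
Step 3 — Convert to polar: |V_total| = 182.9 V, ∠V_total = 123.7°.

V_total = 182.9∠123.7° V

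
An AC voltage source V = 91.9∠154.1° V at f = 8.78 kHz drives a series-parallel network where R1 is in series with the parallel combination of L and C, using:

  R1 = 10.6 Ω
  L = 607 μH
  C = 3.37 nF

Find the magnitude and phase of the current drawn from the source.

Step 1 — Angular frequency: ω = 2π·f = 2π·8780 = 5.517e+04 rad/s.
Step 2 — Component impedances:
  R1: Z = R = 10.6 Ω
  L: Z = jωL = j·5.517e+04·0.000607 = 0 + j33.49 Ω
  C: Z = 1/(jωC) = -j/(ω·C) = 0 - j5379 Ω
Step 3 — Parallel branch: L || C = 1/(1/L + 1/C) = 0 + j33.7 Ω.
Step 4 — Series with R1: Z_total = R1 + (L || C) = 10.6 + j33.7 Ω = 35.32∠72.5° Ω.
Step 5 — Source phasor: V = 91.9∠154.1° V = -82.67 + j40.14 V.
Step 6 — Ohm's law: I = V / Z_total = (-82.67 + j40.14) / (10.6 + j33.7) = 0.3817 + j2.573 A.
Step 7 — Convert to polar: |I| = 2.602 A, ∠I = 81.6°.

I = 2.602∠81.6° A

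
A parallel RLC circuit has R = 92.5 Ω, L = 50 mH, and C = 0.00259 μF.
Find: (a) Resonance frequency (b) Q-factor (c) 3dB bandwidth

Step 1 — Resonance: ω₀ = 1/√(LC) = 1/√(0.05·2.59e-09) = 8.787e+04 rad/s.
Step 2 — f₀ = ω₀/(2π) = 1.399e+04 Hz.
Step 3 — Parallel Q: Q = R/(ω₀L) = 92.5/(8.787e+04·0.05) = 0.02105.
Step 4 — Bandwidth: Δω = ω₀/Q = 4.174e+06 rad/s; BW = Δω/(2π) = 6.643e+05 Hz.

(a) f₀ = 1.399e+04 Hz  (b) Q = 0.02105  (c) BW = 6.643e+05 Hz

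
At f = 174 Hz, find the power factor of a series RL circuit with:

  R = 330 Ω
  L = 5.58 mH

Step 1 — Angular frequency: ω = 2π·f = 2π·174 = 1093 rad/s.
Step 2 — Component impedances:
  R: Z = R = 330 Ω
  L: Z = jωL = j·1093·0.00558 = 0 + j6.1 Ω
Step 3 — Series combination: Z_total = R + L = 330 + j6.1 Ω = 330.1∠1.1° Ω.
Step 4 — Power factor: PF = cos(φ) = Re(Z)/|Z| = 330/330.06 = 0.9998.
Step 5 — Type: Im(Z) = 6.1 ⇒ lagging (phase φ = 1.1°).

PF = 0.9998 (lagging, φ = 1.1°)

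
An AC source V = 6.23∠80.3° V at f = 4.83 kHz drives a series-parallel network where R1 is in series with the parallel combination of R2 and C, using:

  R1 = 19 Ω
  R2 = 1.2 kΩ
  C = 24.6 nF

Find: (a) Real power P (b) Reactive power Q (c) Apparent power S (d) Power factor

Step 1 — Angular frequency: ω = 2π·f = 2π·4830 = 3.035e+04 rad/s.
Step 2 — Component impedances:
  R1: Z = R = 19 Ω
  R2: Z = R = 1200 Ω
  C: Z = 1/(jωC) = -j/(ω·C) = 0 - j1339 Ω
Step 3 — Parallel branch: R2 || C = 1/(1/R2 + 1/C) = 665.7 - j596.4 Ω.
Step 4 — Series with R1: Z_total = R1 + (R2 || C) = 684.7 - j596.4 Ω = 908∠-41.1° Ω.
Step 5 — Source phasor: V = 6.23∠80.3° V = 1.05 + j6.141 V.
Step 6 — Current: I = V / Z = -0.00357 + j0.005859 A = 0.006861∠121.4° A.
Step 7 — Complex power: S = V·I* = 0.03223 - j0.02807 VA.
Step 8 — Real power: P = Re(S) = 0.03223 W.
Step 9 — Reactive power: Q = Im(S) = -0.02807 VAR.
Step 10 — Apparent power: |S| = 0.04274 VA.
Step 11 — Power factor: PF = P/|S| = 0.7541 (leading).

(a) P = 0.03223 W  (b) Q = -0.02807 VAR  (c) S = 0.04274 VA  (d) PF = 0.7541 (leading)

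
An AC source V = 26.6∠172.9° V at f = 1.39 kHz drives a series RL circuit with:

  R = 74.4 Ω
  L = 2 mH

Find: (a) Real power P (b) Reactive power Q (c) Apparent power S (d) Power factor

Step 1 — Angular frequency: ω = 2π·f = 2π·1390 = 8734 rad/s.
Step 2 — Component impedances:
  R: Z = R = 74.4 Ω
  L: Z = jωL = j·8734·0.002 = 0 + j17.47 Ω
Step 3 — Series combination: Z_total = R + L = 74.4 + j17.47 Ω = 76.42∠13.2° Ω.
Step 4 — Source phasor: V = 26.6∠172.9° V = -26.4 + j3.288 V.
Step 5 — Current: I = V / Z = -0.3264 + j0.1208 A = 0.3481∠159.7° A.
Step 6 — Complex power: S = V·I* = 9.013 + j2.116 VA.
Step 7 — Real power: P = Re(S) = 9.013 W.
Step 8 — Reactive power: Q = Im(S) = 2.116 VAR.
Step 9 — Apparent power: |S| = 9.258 VA.
Step 10 — Power factor: PF = P/|S| = 0.9735 (lagging).

(a) P = 9.013 W  (b) Q = 2.116 VAR  (c) S = 9.258 VA  (d) PF = 0.9735 (lagging)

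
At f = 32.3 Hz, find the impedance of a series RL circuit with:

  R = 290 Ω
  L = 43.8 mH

Step 1 — Angular frequency: ω = 2π·f = 2π·32.3 = 202.9 rad/s.
Step 2 — Component impedances:
  R: Z = R = 290 Ω
  L: Z = jωL = j·202.9·0.0438 = 0 + j8.889 Ω
Step 3 — Series combination: Z_total = R + L = 290 + j8.889 Ω = 290.1∠1.8° Ω.

Z = 290 + j8.889 Ω = 290.1∠1.8° Ω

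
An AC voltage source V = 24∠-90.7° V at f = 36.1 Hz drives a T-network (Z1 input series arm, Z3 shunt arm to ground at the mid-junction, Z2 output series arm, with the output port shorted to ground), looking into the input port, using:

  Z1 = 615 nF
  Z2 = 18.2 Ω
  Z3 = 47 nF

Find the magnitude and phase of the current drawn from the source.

Step 1 — Angular frequency: ω = 2π·f = 2π·36.1 = 226.8 rad/s.
Step 2 — Component impedances:
  Z1: Z = 1/(jωC) = -j/(ω·C) = 0 - j7169 Ω
  Z2: Z = R = 18.2 Ω
  Z3: Z = 1/(jωC) = -j/(ω·C) = 0 - j9.38e+04 Ω
Step 3 — With the output port shorted to ground, the output series arm Z2 runs from the junction to ground; the shunt arm Z3 also runs from the junction to ground. They appear in parallel: Z3 || Z2 = 18.2 - j0.003531 Ω.
Step 4 — Series with input arm Z1: Z_in = Z1 + (Z3 || Z2) = 18.2 - j7169 Ω = 7169∠-89.9° Ω.
Step 5 — Source phasor: V = 24∠-90.7° V = -0.2932 - j24 V.
Step 6 — Ohm's law: I = V / Z_total = (-0.2932 - j24) / (18.2 - j7169) = 0.003348 - j4.94e-05 A.
Step 7 — Convert to polar: |I| = 0.003348 A, ∠I = -0.8°.

I = 0.003348∠-0.8° A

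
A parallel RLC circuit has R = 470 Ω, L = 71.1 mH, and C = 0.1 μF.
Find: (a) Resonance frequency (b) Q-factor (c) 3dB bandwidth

Step 1 — Resonance: ω₀ = 1/√(LC) = 1/√(0.0711·1e-07) = 1.186e+04 rad/s.
Step 2 — f₀ = ω₀/(2π) = 1887 Hz.
Step 3 — Parallel Q: Q = R/(ω₀L) = 470/(1.186e+04·0.0711) = 0.5574.
Step 4 — Bandwidth: Δω = ω₀/Q = 2.128e+04 rad/s; BW = Δω/(2π) = 3386 Hz.

(a) f₀ = 1887 Hz  (b) Q = 0.5574  (c) BW = 3386 Hz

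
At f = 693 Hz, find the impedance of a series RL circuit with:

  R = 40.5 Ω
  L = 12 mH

Step 1 — Angular frequency: ω = 2π·f = 2π·693 = 4354 rad/s.
Step 2 — Component impedances:
  R: Z = R = 40.5 Ω
  L: Z = jωL = j·4354·0.012 = 0 + j52.25 Ω
Step 3 — Series combination: Z_total = R + L = 40.5 + j52.25 Ω = 66.11∠52.2° Ω.

Z = 40.5 + j52.25 Ω = 66.11∠52.2° Ω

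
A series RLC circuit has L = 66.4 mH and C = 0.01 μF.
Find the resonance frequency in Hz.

Step 1 — Resonance condition Im(Z)=0 gives ω₀ = 1/√(LC).
Step 2 — ω₀ = 1/√(0.0664·1e-08) = 3.881e+04 rad/s.
Step 3 — f₀ = ω₀/(2π) = 6176 Hz.

f₀ = 6176 Hz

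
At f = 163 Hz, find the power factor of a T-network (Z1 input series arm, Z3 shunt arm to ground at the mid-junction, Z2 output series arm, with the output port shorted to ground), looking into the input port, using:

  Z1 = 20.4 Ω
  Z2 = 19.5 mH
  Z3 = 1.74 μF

Step 1 — Angular frequency: ω = 2π·f = 2π·163 = 1024 rad/s.
Step 2 — Component impedances:
  Z1: Z = R = 20.4 Ω
  Z2: Z = jωL = j·1024·0.0195 = 0 + j19.97 Ω
  Z3: Z = 1/(jωC) = -j/(ω·C) = 0 - j561.2 Ω
Step 3 — With the output port shorted to ground, the output series arm Z2 runs from the junction to ground; the shunt arm Z3 also runs from the junction to ground. They appear in parallel: Z3 || Z2 = 0 + j20.71 Ω.
Step 4 — Series with input arm Z1: Z_in = Z1 + (Z3 || Z2) = 20.4 + j20.71 Ω = 29.07∠45.4° Ω.
Step 5 — Power factor: PF = cos(φ) = Re(Z)/|Z| = 20.4/29.07 = 0.7018.
Step 6 — Type: Im(Z) = 20.71 ⇒ lagging (phase φ = 45.4°).

PF = 0.7018 (lagging, φ = 45.4°)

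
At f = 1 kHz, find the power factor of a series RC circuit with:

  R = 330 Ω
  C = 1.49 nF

Step 1 — Angular frequency: ω = 2π·f = 2π·1000 = 6283 rad/s.
Step 2 — Component impedances:
  R: Z = R = 330 Ω
  C: Z = 1/(jωC) = -j/(ω·C) = 0 - j1.068e+05 Ω
Step 3 — Series combination: Z_total = R + C = 330 - j1.068e+05 Ω = 1.068e+05∠-89.8° Ω.
Step 4 — Power factor: PF = cos(φ) = Re(Z)/|Z| = 330/1.0682e+05 = 0.003089.
Step 5 — Type: Im(Z) = -1.068e+05 ⇒ leading (phase φ = -89.8°).

PF = 0.003089 (leading, φ = -89.8°)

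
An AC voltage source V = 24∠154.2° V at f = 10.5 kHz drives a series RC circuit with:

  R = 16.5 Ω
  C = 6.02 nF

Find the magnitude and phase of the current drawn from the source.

Step 1 — Angular frequency: ω = 2π·f = 2π·1.05e+04 = 6.597e+04 rad/s.
Step 2 — Component impedances:
  R: Z = R = 16.5 Ω
  C: Z = 1/(jωC) = -j/(ω·C) = 0 - j2518 Ω
Step 3 — Series combination: Z_total = R + C = 16.5 - j2518 Ω = 2518∠-89.6° Ω.
Step 4 — Source phasor: V = 24∠154.2° V = -21.61 + j10.45 V.
Step 5 — Ohm's law: I = V / Z_total = (-21.61 + j10.45) / (16.5 - j2518) = -0.004205 - j0.008554 A.
Step 6 — Convert to polar: |I| = 0.009532 A, ∠I = -116.2°.

I = 0.009532∠-116.2° A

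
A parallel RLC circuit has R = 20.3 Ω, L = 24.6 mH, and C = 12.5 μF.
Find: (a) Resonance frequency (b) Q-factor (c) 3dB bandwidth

Step 1 — Resonance: ω₀ = 1/√(LC) = 1/√(0.0246·1.25e-05) = 1803 rad/s.
Step 2 — f₀ = ω₀/(2π) = 287 Hz.
Step 3 — Parallel Q: Q = R/(ω₀L) = 20.3/(1803·0.0246) = 0.4576.
Step 4 — Bandwidth: Δω = ω₀/Q = 3941 rad/s; BW = Δω/(2π) = 627.2 Hz.

(a) f₀ = 287 Hz  (b) Q = 0.4576  (c) BW = 627.2 Hz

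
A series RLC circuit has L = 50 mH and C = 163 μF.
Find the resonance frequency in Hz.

Step 1 — Resonance condition Im(Z)=0 gives ω₀ = 1/√(LC).
Step 2 — ω₀ = 1/√(0.05·0.000163) = 350.3 rad/s.
Step 3 — f₀ = ω₀/(2π) = 55.75 Hz.

f₀ = 55.75 Hz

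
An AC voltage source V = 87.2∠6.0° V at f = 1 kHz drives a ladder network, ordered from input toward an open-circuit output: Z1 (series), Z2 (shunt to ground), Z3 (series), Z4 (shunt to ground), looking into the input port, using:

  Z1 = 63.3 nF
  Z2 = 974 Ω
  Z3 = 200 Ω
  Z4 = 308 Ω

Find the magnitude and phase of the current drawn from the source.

Step 1 — Angular frequency: ω = 2π·f = 2π·1000 = 6283 rad/s.
Step 2 — Component impedances:
  Z1: Z = 1/(jωC) = -j/(ω·C) = 0 - j2514 Ω
  Z2: Z = R = 974 Ω
  Z3: Z = R = 200 Ω
  Z4: Z = R = 308 Ω
Step 3 — Ladder network (open output): work backward from the far end, alternating series and parallel combinations. Z_in = 333.9 - j2514 Ω = 2536∠-82.4° Ω.
Step 4 — Source phasor: V = 87.2∠6.0° V = 86.72 + j9.115 V.
Step 5 — Ohm's law: I = V / Z_total = (86.72 + j9.115) / (333.9 - j2514) = 0.0009383 + j0.03437 A.
Step 6 — Convert to polar: |I| = 0.03438 A, ∠I = 88.4°.

I = 0.03438∠88.4° A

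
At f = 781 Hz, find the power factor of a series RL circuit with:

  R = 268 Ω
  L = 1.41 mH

Step 1 — Angular frequency: ω = 2π·f = 2π·781 = 4907 rad/s.
Step 2 — Component impedances:
  R: Z = R = 268 Ω
  L: Z = jωL = j·4907·0.00141 = 0 + j6.919 Ω
Step 3 — Series combination: Z_total = R + L = 268 + j6.919 Ω = 268.1∠1.5° Ω.
Step 4 — Power factor: PF = cos(φ) = Re(Z)/|Z| = 268/268.09 = 0.9997.
Step 5 — Type: Im(Z) = 6.919 ⇒ lagging (phase φ = 1.5°).

PF = 0.9997 (lagging, φ = 1.5°)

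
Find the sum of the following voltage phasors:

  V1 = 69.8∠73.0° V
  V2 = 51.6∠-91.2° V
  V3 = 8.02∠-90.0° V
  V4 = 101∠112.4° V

Step 1 — Convert each phasor to rectangular form:
  V1 = 69.8·(cos(73.0°) + j·sin(73.0°)) = 20.41 + j66.75 V
  V2 = 51.6·(cos(-91.2°) + j·sin(-91.2°)) = -1.081 - j51.59 V
  V3 = 8.02·(cos(-90.0°) + j·sin(-90.0°)) = 0 - j8.02 V
  V4 = 101·(cos(112.4°) + j·sin(112.4°)) = -38.49 + j93.38 V
Step 2 — Sum components: V_total = -19.16 + j100.5 V.
Step 3 — Convert to polar: |V_total| = 102.3 V, ∠V_total = 100.8°.

V_total = 102.3∠100.8° V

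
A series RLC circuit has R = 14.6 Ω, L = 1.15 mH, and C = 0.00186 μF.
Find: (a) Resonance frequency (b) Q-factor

Step 1 — Resonance condition Im(Z)=0 gives ω₀ = 1/√(LC).
Step 2 — ω₀ = 1/√(0.00115·1.86e-09) = 6.837e+05 rad/s.
Step 3 — f₀ = ω₀/(2π) = 1.088e+05 Hz.
Step 4 — Series Q: Q = ω₀L/R = 6.837e+05·0.00115/14.6 = 53.86.

(a) f₀ = 1.088e+05 Hz  (b) Q = 53.86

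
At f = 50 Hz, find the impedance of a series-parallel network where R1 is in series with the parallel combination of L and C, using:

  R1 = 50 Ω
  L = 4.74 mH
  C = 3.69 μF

Step 1 — Angular frequency: ω = 2π·f = 2π·50 = 314.2 rad/s.
Step 2 — Component impedances:
  R1: Z = R = 50 Ω
  L: Z = jωL = j·314.2·0.00474 = 0 + j1.489 Ω
  C: Z = 1/(jωC) = -j/(ω·C) = 0 - j862.6 Ω
Step 3 — Parallel branch: L || C = 1/(1/L + 1/C) = 0 + j1.492 Ω.
Step 4 — Series with R1: Z_total = R1 + (L || C) = 50 + j1.492 Ω = 50.02∠1.7° Ω.

Z = 50 + j1.492 Ω = 50.02∠1.7° Ω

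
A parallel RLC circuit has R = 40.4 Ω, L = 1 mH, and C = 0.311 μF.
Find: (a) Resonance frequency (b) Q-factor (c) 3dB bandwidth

Step 1 — Resonance: ω₀ = 1/√(LC) = 1/√(0.001·3.11e-07) = 5.67e+04 rad/s.
Step 2 — f₀ = ω₀/(2π) = 9025 Hz.
Step 3 — Parallel Q: Q = R/(ω₀L) = 40.4/(5.67e+04·0.001) = 0.7125.
Step 4 — Bandwidth: Δω = ω₀/Q = 7.959e+04 rad/s; BW = Δω/(2π) = 1.267e+04 Hz.

(a) f₀ = 9025 Hz  (b) Q = 0.7125  (c) BW = 1.267e+04 Hz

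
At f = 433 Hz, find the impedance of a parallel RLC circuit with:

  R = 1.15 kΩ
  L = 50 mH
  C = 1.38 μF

Step 1 — Angular frequency: ω = 2π·f = 2π·433 = 2721 rad/s.
Step 2 — Component impedances:
  R: Z = R = 1150 Ω
  L: Z = jωL = j·2721·0.05 = 0 + j136 Ω
  C: Z = 1/(jωC) = -j/(ω·C) = 0 - j266.4 Ω
Step 3 — Parallel combination: 1/Z_total = 1/R + 1/L + 1/C; Z_total = 63.5 + j262.7 Ω = 270.2∠76.4° Ω.

Z = 63.5 + j262.7 Ω = 270.2∠76.4° Ω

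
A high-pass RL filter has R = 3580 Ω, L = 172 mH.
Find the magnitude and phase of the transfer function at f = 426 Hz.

Step 1 — Angular frequency: ω = 2π·426 = 2677 rad/s.
Step 2 — Transfer function: H(jω) = jωL/(R + jωL).
Step 3 — Numerator jωL = j·460.4; denominator R + jωL = 3580 + j460.4.
Step 4 — H = 0.01627 + j0.1265.
Step 5 — Magnitude: |H| = 0.1275 (-17.9 dB); phase: φ = 82.7°.

|H| = 0.1275 (-17.9 dB), φ = 82.7°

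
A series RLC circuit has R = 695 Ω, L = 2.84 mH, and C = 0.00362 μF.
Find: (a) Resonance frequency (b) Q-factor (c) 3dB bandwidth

Step 1 — Resonance: ω₀ = 1/√(LC) = 1/√(0.00284·3.62e-09) = 3.119e+05 rad/s.
Step 2 — f₀ = ω₀/(2π) = 4.964e+04 Hz.
Step 3 — Series Q: Q = ω₀L/R = 3.119e+05·0.00284/695 = 1.274.
Step 4 — Bandwidth: Δω = ω₀/Q = 2.447e+05 rad/s; BW = Δω/(2π) = 3.895e+04 Hz.

(a) f₀ = 4.964e+04 Hz  (b) Q = 1.274  (c) BW = 3.895e+04 Hz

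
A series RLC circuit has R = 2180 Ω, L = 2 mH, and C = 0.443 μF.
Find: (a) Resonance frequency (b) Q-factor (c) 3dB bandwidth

Step 1 — Resonance condition Im(Z)=0 gives ω₀ = 1/√(LC).
Step 2 — ω₀ = 1/√(0.002·4.43e-07) = 3.36e+04 rad/s.
Step 3 — f₀ = ω₀/(2π) = 5347 Hz.
Step 4 — Series Q: Q = ω₀L/R = 3.36e+04·0.002/2180 = 0.03082.
Step 5 — 3dB bandwidth: Δω = ω₀/Q = 1.09e+06 rad/s; BW = Δω/(2π) = 1.735e+05 Hz.

(a) f₀ = 5347 Hz  (b) Q = 0.03082  (c) BW = 1.735e+05 Hz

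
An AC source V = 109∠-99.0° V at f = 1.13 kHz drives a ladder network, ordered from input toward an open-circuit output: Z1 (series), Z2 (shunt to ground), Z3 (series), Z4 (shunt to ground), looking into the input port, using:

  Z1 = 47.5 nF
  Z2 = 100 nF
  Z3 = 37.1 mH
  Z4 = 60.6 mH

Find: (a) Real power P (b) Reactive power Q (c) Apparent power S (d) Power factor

Step 1 — Angular frequency: ω = 2π·f = 2π·1130 = 7100 rad/s.
Step 2 — Component impedances:
  Z1: Z = 1/(jωC) = -j/(ω·C) = 0 - j2965 Ω
  Z2: Z = 1/(jωC) = -j/(ω·C) = 0 - j1408 Ω
  Z3: Z = jωL = j·7100·0.0371 = 0 + j263.4 Ω
  Z4: Z = jωL = j·7100·0.0606 = 0 + j430.3 Ω
Step 3 — Ladder network (open output): work backward from the far end, alternating series and parallel combinations. Z_in = 0 - j1598 Ω = 1598∠-90.0° Ω.
Step 4 — Source phasor: V = 109∠-99.0° V = -17.05 - j107.7 V.
Step 5 — Current: I = V / Z = 0.06736 - j0.01067 A = 0.0682∠-9.0° A.
Step 6 — Complex power: S = V·I* = 0 - j7.433 VA.
Step 7 — Real power: P = Re(S) = 0 W.
Step 8 — Reactive power: Q = Im(S) = -7.433 VAR.
Step 9 — Apparent power: |S| = 7.433 VA.
Step 10 — Power factor: PF = P/|S| = 0 (leading).

(a) P = 0 W  (b) Q = -7.433 VAR  (c) S = 7.433 VA  (d) PF = 0 (leading)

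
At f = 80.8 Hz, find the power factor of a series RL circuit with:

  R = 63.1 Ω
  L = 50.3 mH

Step 1 — Angular frequency: ω = 2π·f = 2π·80.8 = 507.7 rad/s.
Step 2 — Component impedances:
  R: Z = R = 63.1 Ω
  L: Z = jωL = j·507.7·0.0503 = 0 + j25.54 Ω
Step 3 — Series combination: Z_total = R + L = 63.1 + j25.54 Ω = 68.07∠22.0° Ω.
Step 4 — Power factor: PF = cos(φ) = Re(Z)/|Z| = 63.1/68.07 = 0.927.
Step 5 — Type: Im(Z) = 25.54 ⇒ lagging (phase φ = 22.0°).

PF = 0.927 (lagging, φ = 22.0°)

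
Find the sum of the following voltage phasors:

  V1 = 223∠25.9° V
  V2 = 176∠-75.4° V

Step 1 — Convert each phasor to rectangular form:
  V1 = 223·(cos(25.9°) + j·sin(25.9°)) = 200.6 + j97.41 V
  V2 = 176·(cos(-75.4°) + j·sin(-75.4°)) = 44.36 - j170.3 V
Step 2 — Sum components: V_total = 245 - j72.91 V.
Step 3 — Convert to polar: |V_total| = 255.6 V, ∠V_total = -16.6°.

V_total = 255.6∠-16.6° V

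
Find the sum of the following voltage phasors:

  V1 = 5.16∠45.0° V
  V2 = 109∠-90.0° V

Step 1 — Convert each phasor to rectangular form:
  V1 = 5.16·(cos(45.0°) + j·sin(45.0°)) = 3.649 + j3.649 V
  V2 = 109·(cos(-90.0°) + j·sin(-90.0°)) = 0 - j109 V
Step 2 — Sum components: V_total = 3.649 - j105.4 V.
Step 3 — Convert to polar: |V_total| = 105.4 V, ∠V_total = -88.0°.

V_total = 105.4∠-88.0° V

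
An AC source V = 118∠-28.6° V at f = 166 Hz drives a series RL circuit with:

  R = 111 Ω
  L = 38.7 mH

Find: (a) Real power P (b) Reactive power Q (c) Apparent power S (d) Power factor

Step 1 — Angular frequency: ω = 2π·f = 2π·166 = 1043 rad/s.
Step 2 — Component impedances:
  R: Z = R = 111 Ω
  L: Z = jωL = j·1043·0.0387 = 0 + j40.36 Ω
Step 3 — Series combination: Z_total = R + L = 111 + j40.36 Ω = 118.1∠20.0° Ω.
Step 4 — Source phasor: V = 118∠-28.6° V = 103.6 - j56.49 V.
Step 5 — Current: I = V / Z = 0.6609 - j0.7492 A = 0.9991∠-48.6° A.
Step 6 — Complex power: S = V·I* = 110.8 + j40.29 VA.
Step 7 — Real power: P = Re(S) = 110.8 W.
Step 8 — Reactive power: Q = Im(S) = 40.29 VAR.
Step 9 — Apparent power: |S| = 117.9 VA.
Step 10 — Power factor: PF = P/|S| = 0.9398 (lagging).

(a) P = 110.8 W  (b) Q = 40.29 VAR  (c) S = 117.9 VA  (d) PF = 0.9398 (lagging)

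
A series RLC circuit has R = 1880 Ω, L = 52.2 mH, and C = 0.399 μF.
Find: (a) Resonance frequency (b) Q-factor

Step 1 — Resonance condition Im(Z)=0 gives ω₀ = 1/√(LC).
Step 2 — ω₀ = 1/√(0.0522·3.99e-07) = 6929 rad/s.
Step 3 — f₀ = ω₀/(2π) = 1103 Hz.
Step 4 — Series Q: Q = ω₀L/R = 6929·0.0522/1880 = 0.1924.

(a) f₀ = 1103 Hz  (b) Q = 0.1924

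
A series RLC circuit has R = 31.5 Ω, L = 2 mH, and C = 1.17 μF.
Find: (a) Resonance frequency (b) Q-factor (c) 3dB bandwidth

Step 1 — Resonance: ω₀ = 1/√(LC) = 1/√(0.002·1.17e-06) = 2.067e+04 rad/s.
Step 2 — f₀ = ω₀/(2π) = 3290 Hz.
Step 3 — Series Q: Q = ω₀L/R = 2.067e+04·0.002/31.5 = 1.313.
Step 4 — Bandwidth: Δω = ω₀/Q = 1.575e+04 rad/s; BW = Δω/(2π) = 2507 Hz.

(a) f₀ = 3290 Hz  (b) Q = 1.313  (c) BW = 2507 Hz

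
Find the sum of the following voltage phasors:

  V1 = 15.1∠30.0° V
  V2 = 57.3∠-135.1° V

Step 1 — Convert each phasor to rectangular form:
  V1 = 15.1·(cos(30.0°) + j·sin(30.0°)) = 13.08 + j7.55 V
  V2 = 57.3·(cos(-135.1°) + j·sin(-135.1°)) = -40.59 - j40.45 V
Step 2 — Sum components: V_total = -27.51 - j32.9 V.
Step 3 — Convert to polar: |V_total| = 42.88 V, ∠V_total = -129.9°.

V_total = 42.88∠-129.9° V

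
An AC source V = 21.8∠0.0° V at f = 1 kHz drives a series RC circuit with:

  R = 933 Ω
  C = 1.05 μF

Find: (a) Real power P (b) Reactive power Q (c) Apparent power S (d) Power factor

Step 1 — Angular frequency: ω = 2π·f = 2π·1000 = 6283 rad/s.
Step 2 — Component impedances:
  R: Z = R = 933 Ω
  C: Z = 1/(jωC) = -j/(ω·C) = 0 - j151.6 Ω
Step 3 — Series combination: Z_total = R + C = 933 - j151.6 Ω = 945.2∠-9.2° Ω.
Step 4 — Source phasor: V = 21.8∠0.0° V = 21.8 V.
Step 5 — Current: I = V / Z = 0.02276 + j0.003698 A = 0.02306∠9.2° A.
Step 6 — Complex power: S = V·I* = 0.4963 - j0.08062 VA.
Step 7 — Real power: P = Re(S) = 0.4963 W.
Step 8 — Reactive power: Q = Im(S) = -0.08062 VAR.
Step 9 — Apparent power: |S| = 0.5028 VA.
Step 10 — Power factor: PF = P/|S| = 0.9871 (leading).

(a) P = 0.4963 W  (b) Q = -0.08062 VAR  (c) S = 0.5028 VA  (d) PF = 0.9871 (leading)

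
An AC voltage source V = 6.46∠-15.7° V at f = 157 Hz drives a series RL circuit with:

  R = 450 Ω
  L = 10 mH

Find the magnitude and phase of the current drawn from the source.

Step 1 — Angular frequency: ω = 2π·f = 2π·157 = 986.5 rad/s.
Step 2 — Component impedances:
  R: Z = R = 450 Ω
  L: Z = jωL = j·986.5·0.01 = 0 + j9.865 Ω
Step 3 — Series combination: Z_total = R + L = 450 + j9.865 Ω = 450.1∠1.3° Ω.
Step 4 — Source phasor: V = 6.46∠-15.7° V = 6.219 - j1.748 V.
Step 5 — Ohm's law: I = V / Z_total = (6.219 - j1.748) / (450 + j9.865) = 0.01373 - j0.004186 A.
Step 6 — Convert to polar: |I| = 0.01435 A, ∠I = -17.0°.

I = 0.01435∠-17.0° A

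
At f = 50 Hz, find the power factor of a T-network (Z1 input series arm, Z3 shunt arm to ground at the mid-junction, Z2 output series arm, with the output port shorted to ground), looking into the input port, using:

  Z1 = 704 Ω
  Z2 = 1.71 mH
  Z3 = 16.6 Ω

Step 1 — Angular frequency: ω = 2π·f = 2π·50 = 314.2 rad/s.
Step 2 — Component impedances:
  Z1: Z = R = 704 Ω
  Z2: Z = jωL = j·314.2·0.00171 = 0 + j0.5372 Ω
  Z3: Z = R = 16.6 Ω
Step 3 — With the output port shorted to ground, the output series arm Z2 runs from the junction to ground; the shunt arm Z3 also runs from the junction to ground. They appear in parallel: Z3 || Z2 = 0.01737 + j0.5367 Ω.
Step 4 — Series with input arm Z1: Z_in = Z1 + (Z3 || Z2) = 704 + j0.5367 Ω = 704∠0.0° Ω.
Step 5 — Power factor: PF = cos(φ) = Re(Z)/|Z| = 704/704 = 1.
Step 6 — Type: Im(Z) = 0.5367 ⇒ lagging (phase φ = 0.0°).

PF = 1 (lagging, φ = 0.0°)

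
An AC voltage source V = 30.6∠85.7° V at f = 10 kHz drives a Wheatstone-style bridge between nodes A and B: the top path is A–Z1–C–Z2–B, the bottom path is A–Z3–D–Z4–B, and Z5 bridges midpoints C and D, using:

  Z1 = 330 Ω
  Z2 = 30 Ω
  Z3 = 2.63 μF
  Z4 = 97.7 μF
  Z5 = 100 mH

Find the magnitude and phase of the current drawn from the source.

Step 1 — Angular frequency: ω = 2π·f = 2π·1e+04 = 6.283e+04 rad/s.
Step 2 — Component impedances:
  Z1: Z = R = 330 Ω
  Z2: Z = R = 30 Ω
  Z3: Z = 1/(jωC) = -j/(ω·C) = 0 - j6.052 Ω
  Z4: Z = 1/(jωC) = -j/(ω·C) = 0 - j0.1629 Ω
  Z5: Z = jωL = j·6.283e+04·0.1 = 0 + j6283 Ω
Step 3 — Bridge requires nodal analysis (the Z5 bridge couples midpoints C and D, so the two paths cannot be reduced to a simple series/parallel combination). Setting node B to ground and injecting 1 A at node A, the 3-node admittance system at A, C, D solves to V_A = Z_AB = 0.1072 - j6.213 Ω = 6.214∠-89.0° Ω.
Step 4 — Source phasor: V = 30.6∠85.7° V = 2.294 + j30.51 V.
Step 5 — Ohm's law: I = V / Z_total = (2.294 + j30.51) / (0.1072 - j6.213) = -4.904 + j0.454 A.
Step 6 — Convert to polar: |I| = 4.925 A, ∠I = 174.7°.

I = 4.925∠174.7° A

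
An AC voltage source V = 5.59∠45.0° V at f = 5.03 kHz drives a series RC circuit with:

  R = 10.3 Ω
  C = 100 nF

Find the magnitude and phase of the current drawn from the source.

Step 1 — Angular frequency: ω = 2π·f = 2π·5030 = 3.16e+04 rad/s.
Step 2 — Component impedances:
  R: Z = R = 10.3 Ω
  C: Z = 1/(jωC) = -j/(ω·C) = 0 - j316.4 Ω
Step 3 — Series combination: Z_total = R + C = 10.3 - j316.4 Ω = 316.6∠-88.1° Ω.
Step 4 — Source phasor: V = 5.59∠45.0° V = 3.953 + j3.953 V.
Step 5 — Ohm's law: I = V / Z_total = (3.953 + j3.953) / (10.3 - j316.4) = -0.01207 + j0.01289 A.
Step 6 — Convert to polar: |I| = 0.01766 A, ∠I = 133.1°.

I = 0.01766∠133.1° A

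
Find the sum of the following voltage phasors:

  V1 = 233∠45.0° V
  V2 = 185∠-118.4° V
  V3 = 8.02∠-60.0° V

Step 1 — Convert each phasor to rectangular form:
  V1 = 233·(cos(45.0°) + j·sin(45.0°)) = 164.8 + j164.8 V
  V2 = 185·(cos(-118.4°) + j·sin(-118.4°)) = -87.99 - j162.7 V
  V3 = 8.02·(cos(-60.0°) + j·sin(-60.0°)) = 4.01 - j6.946 V
Step 2 — Sum components: V_total = 80.78 - j4.925 V.
Step 3 — Convert to polar: |V_total| = 80.93 V, ∠V_total = -3.5°.

V_total = 80.93∠-3.5° V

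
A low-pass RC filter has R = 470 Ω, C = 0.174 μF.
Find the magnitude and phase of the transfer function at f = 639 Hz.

Step 1 — Angular frequency: ω = 2π·639 = 4015 rad/s.
Step 2 — Transfer function: H(jω) = 1/(1 + jωRC).
Step 3 — Denominator: 1 + jωRC = 1 + j·4015·470·1.74e-07 = 1 + j0.3283.
Step 4 — H = 0.9027 - j0.2964.
Step 5 — Magnitude: |H| = 0.9501 (-0.4 dB); phase: φ = -18.2°.

|H| = 0.9501 (-0.4 dB), φ = -18.2°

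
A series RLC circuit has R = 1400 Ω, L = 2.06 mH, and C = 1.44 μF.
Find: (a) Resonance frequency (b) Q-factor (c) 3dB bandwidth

Step 1 — Resonance condition Im(Z)=0 gives ω₀ = 1/√(LC).
Step 2 — ω₀ = 1/√(0.00206·1.44e-06) = 1.836e+04 rad/s.
Step 3 — f₀ = ω₀/(2π) = 2922 Hz.
Step 4 — Series Q: Q = ω₀L/R = 1.836e+04·0.00206/1400 = 0.02702.
Step 5 — 3dB bandwidth: Δω = ω₀/Q = 6.796e+05 rad/s; BW = Δω/(2π) = 1.082e+05 Hz.

(a) f₀ = 2922 Hz  (b) Q = 0.02702  (c) BW = 1.082e+05 Hz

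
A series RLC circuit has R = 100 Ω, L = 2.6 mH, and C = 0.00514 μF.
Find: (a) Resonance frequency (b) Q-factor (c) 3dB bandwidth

Step 1 — Resonance condition Im(Z)=0 gives ω₀ = 1/√(LC).
Step 2 — ω₀ = 1/√(0.0026·5.14e-09) = 2.735e+05 rad/s.
Step 3 — f₀ = ω₀/(2π) = 4.354e+04 Hz.
Step 4 — Series Q: Q = ω₀L/R = 2.735e+05·0.0026/100 = 7.112.
Step 5 — 3dB bandwidth: Δω = ω₀/Q = 3.846e+04 rad/s; BW = Δω/(2π) = 6121 Hz.

(a) f₀ = 4.354e+04 Hz  (b) Q = 7.112  (c) BW = 6121 Hz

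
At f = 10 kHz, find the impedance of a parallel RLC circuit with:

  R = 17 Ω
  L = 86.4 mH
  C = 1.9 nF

Step 1 — Angular frequency: ω = 2π·f = 2π·1e+04 = 6.283e+04 rad/s.
Step 2 — Component impedances:
  R: Z = R = 17 Ω
  L: Z = jωL = j·6.283e+04·0.0864 = 0 + j5429 Ω
  C: Z = 1/(jωC) = -j/(ω·C) = 0 - j8377 Ω
Step 3 — Parallel combination: 1/Z_total = 1/R + 1/L + 1/C; Z_total = 17 + j0.01873 Ω = 17∠0.1° Ω.

Z = 17 + j0.01873 Ω = 17∠0.1° Ω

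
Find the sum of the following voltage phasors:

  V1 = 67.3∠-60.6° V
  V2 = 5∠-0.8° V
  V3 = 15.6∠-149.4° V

Step 1 — Convert each phasor to rectangular form:
  V1 = 67.3·(cos(-60.6°) + j·sin(-60.6°)) = 33.04 - j58.63 V
  V2 = 5·(cos(-0.8°) + j·sin(-0.8°)) = 5 - j0.06981 V
  V3 = 15.6·(cos(-149.4°) + j·sin(-149.4°)) = -13.43 - j7.941 V
Step 2 — Sum components: V_total = 24.61 - j66.64 V.
Step 3 — Convert to polar: |V_total| = 71.04 V, ∠V_total = -69.7°.

V_total = 71.04∠-69.7° V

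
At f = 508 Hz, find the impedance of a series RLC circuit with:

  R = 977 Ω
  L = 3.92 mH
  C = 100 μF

Step 1 — Angular frequency: ω = 2π·f = 2π·508 = 3192 rad/s.
Step 2 — Component impedances:
  R: Z = R = 977 Ω
  L: Z = jωL = j·3192·0.00392 = 0 + j12.51 Ω
  C: Z = 1/(jωC) = -j/(ω·C) = 0 - j3.133 Ω
Step 3 — Series combination: Z_total = R + L + C = 977 + j9.379 Ω = 977∠0.6° Ω.

Z = 977 + j9.379 Ω = 977∠0.6° Ω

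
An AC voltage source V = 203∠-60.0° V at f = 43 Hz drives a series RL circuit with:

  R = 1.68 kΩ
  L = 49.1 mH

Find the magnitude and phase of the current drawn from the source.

Step 1 — Angular frequency: ω = 2π·f = 2π·43 = 270.2 rad/s.
Step 2 — Component impedances:
  R: Z = R = 1680 Ω
  L: Z = jωL = j·270.2·0.0491 = 0 + j13.27 Ω
Step 3 — Series combination: Z_total = R + L = 1680 + j13.27 Ω = 1680∠0.5° Ω.
Step 4 — Source phasor: V = 203∠-60.0° V = 101.5 - j175.8 V.
Step 5 — Ohm's law: I = V / Z_total = (101.5 - j175.8) / (1680 + j13.27) = 0.05959 - j0.1051 A.
Step 6 — Convert to polar: |I| = 0.1208 A, ∠I = -60.5°.

I = 0.1208∠-60.5° A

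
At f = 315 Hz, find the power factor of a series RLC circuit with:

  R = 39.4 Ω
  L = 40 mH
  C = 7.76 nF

Step 1 — Angular frequency: ω = 2π·f = 2π·315 = 1979 rad/s.
Step 2 — Component impedances:
  R: Z = R = 39.4 Ω
  L: Z = jωL = j·1979·0.04 = 0 + j79.17 Ω
  C: Z = 1/(jωC) = -j/(ω·C) = 0 - j6.511e+04 Ω
Step 3 — Series combination: Z_total = R + L + C = 39.4 - j6.503e+04 Ω = 6.503e+04∠-90.0° Ω.
Step 4 — Power factor: PF = cos(φ) = Re(Z)/|Z| = 39.4/6.503e+04 = 0.0006059.
Step 5 — Type: Im(Z) = -6.503e+04 ⇒ leading (phase φ = -90.0°).

PF = 0.0006059 (leading, φ = -90.0°)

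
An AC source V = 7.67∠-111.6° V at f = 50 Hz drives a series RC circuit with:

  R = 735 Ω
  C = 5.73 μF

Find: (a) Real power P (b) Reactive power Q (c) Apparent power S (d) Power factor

Step 1 — Angular frequency: ω = 2π·f = 2π·50 = 314.2 rad/s.
Step 2 — Component impedances:
  R: Z = R = 735 Ω
  C: Z = 1/(jωC) = -j/(ω·C) = 0 - j555.5 Ω
Step 3 — Series combination: Z_total = R + C = 735 - j555.5 Ω = 921.3∠-37.1° Ω.
Step 4 — Source phasor: V = 7.67∠-111.6° V = -2.824 - j7.131 V.
Step 5 — Current: I = V / Z = 0.002222 - j0.008023 A = 0.008325∠-74.5° A.
Step 6 — Complex power: S = V·I* = 0.05094 - j0.0385 VA.
Step 7 — Real power: P = Re(S) = 0.05094 W.
Step 8 — Reactive power: Q = Im(S) = -0.0385 VAR.
Step 9 — Apparent power: |S| = 0.06385 VA.
Step 10 — Power factor: PF = P/|S| = 0.7978 (leading).

(a) P = 0.05094 W  (b) Q = -0.0385 VAR  (c) S = 0.06385 VA  (d) PF = 0.7978 (leading)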